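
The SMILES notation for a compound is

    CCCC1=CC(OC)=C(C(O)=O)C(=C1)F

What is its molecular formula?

C11H13FO3

Walk through each heavy atom and fill implicit hydrogens from standard valence (C 4, N 3, O 2, S 2, halogen 1):
  atom 1: C, bond orders sum to 1 (valence 4) → 3 H
  atom 2: C, bond orders sum to 2 (valence 4) → 2 H
  atom 3: C, bond orders sum to 2 (valence 4) → 2 H
  atom 4: C, bond orders sum to 4 (valence 4) → 0 H
  atom 5: C, bond orders sum to 3 (valence 4) → 1 H
  atom 6: C, bond orders sum to 4 (valence 4) → 0 H
  atom 7: O, bond orders sum to 2 (valence 2) → 0 H
  atom 8: C, bond orders sum to 1 (valence 4) → 3 H
  atom 9: C, bond orders sum to 4 (valence 4) → 0 H
  atom 10: C, bond orders sum to 4 (valence 4) → 0 H
  atom 11: O, bond orders sum to 1 (valence 2) → 1 H
  atom 12: O, bond orders sum to 2 (valence 2) → 0 H
  atom 13: C, bond orders sum to 4 (valence 4) → 0 H
  atom 14: C, bond orders sum to 3 (valence 4) → 1 H
  atom 15: F (halogen, monovalent) → 0 H
Totals → C:11, H:13, F:1, O:3.
In Hill order: C11H13FO3.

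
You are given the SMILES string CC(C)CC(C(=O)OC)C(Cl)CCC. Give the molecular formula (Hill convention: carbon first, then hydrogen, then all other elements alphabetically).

C11H21ClO2

Walk through each heavy atom and fill implicit hydrogens from standard valence (C 4, N 3, O 2, S 2, halogen 1):
  atom 1: C, bond orders sum to 1 (valence 4) → 3 H
  atom 2: C, bond orders sum to 3 (valence 4) → 1 H
  atom 3: C, bond orders sum to 1 (valence 4) → 3 H
  atom 4: C, bond orders sum to 2 (valence 4) → 2 H
  atom 5: C, bond orders sum to 3 (valence 4) → 1 H
  atom 6: C, bond orders sum to 4 (valence 4) → 0 H
  atom 7: O, bond orders sum to 2 (valence 2) → 0 H
  atom 8: O, bond orders sum to 2 (valence 2) → 0 H
  atom 9: C, bond orders sum to 1 (valence 4) → 3 H
  atom 10: C, bond orders sum to 3 (valence 4) → 1 H
  atom 11: Cl (halogen, monovalent) → 0 H
  atom 12: C, bond orders sum to 2 (valence 4) → 2 H
  atom 13: C, bond orders sum to 2 (valence 4) → 2 H
  atom 14: C, bond orders sum to 1 (valence 4) → 3 H
Totals → C:11, H:21, Cl:1, O:2.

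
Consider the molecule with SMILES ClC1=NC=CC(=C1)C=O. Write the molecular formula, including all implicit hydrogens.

Walk through each heavy atom and fill implicit hydrogens from standard valence (C 4, N 3, O 2, S 2, halogen 1):
  atom 1: Cl (halogen, monovalent) → 0 H
  atom 2: C, bond orders sum to 4 (valence 4) → 0 H
  atom 3: N, bond orders sum to 3 (valence 3) → 0 H
  atom 4: C, bond orders sum to 3 (valence 4) → 1 H
  atom 5: C, bond orders sum to 3 (valence 4) → 1 H
  atom 6: C, bond orders sum to 4 (valence 4) → 0 H
  atom 7: C, bond orders sum to 3 (valence 4) → 1 H
  atom 8: C, bond orders sum to 3 (valence 4) → 1 H
  atom 9: O, bond orders sum to 2 (valence 2) → 0 H
Totals → C:6, H:4, Cl:1, N:1, O:1.
In Hill order: C6H4ClNO.

C6H4ClNO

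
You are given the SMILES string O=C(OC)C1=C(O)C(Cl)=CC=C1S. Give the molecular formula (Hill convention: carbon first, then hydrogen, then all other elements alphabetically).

C8H7ClO3S

Walk through each heavy atom and fill implicit hydrogens from standard valence (C 4, N 3, O 2, S 2, halogen 1):
  atom 1: O, bond orders sum to 2 (valence 2) → 0 H
  atom 2: C, bond orders sum to 4 (valence 4) → 0 H
  atom 3: O, bond orders sum to 2 (valence 2) → 0 H
  atom 4: C, bond orders sum to 1 (valence 4) → 3 H
  atom 5: C, bond orders sum to 4 (valence 4) → 0 H
  atom 6: C, bond orders sum to 4 (valence 4) → 0 H
  atom 7: O, bond orders sum to 1 (valence 2) → 1 H
  atom 8: C, bond orders sum to 4 (valence 4) → 0 H
  atom 9: Cl (halogen, monovalent) → 0 H
  atom 10: C, bond orders sum to 3 (valence 4) → 1 H
  atom 11: C, bond orders sum to 3 (valence 4) → 1 H
  atom 12: C, bond orders sum to 4 (valence 4) → 0 H
  atom 13: S, bond orders sum to 1 (valence 2) → 1 H
Totals → C:8, H:7, Cl:1, O:3, S:1.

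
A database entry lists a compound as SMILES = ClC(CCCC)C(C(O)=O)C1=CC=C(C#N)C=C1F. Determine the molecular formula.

Walk through each heavy atom and fill implicit hydrogens from standard valence (C 4, N 3, O 2, S 2, halogen 1):
  atom 1: Cl (halogen, monovalent) → 0 H
  atom 2: C, bond orders sum to 3 (valence 4) → 1 H
  atom 3: C, bond orders sum to 2 (valence 4) → 2 H
  atom 4: C, bond orders sum to 2 (valence 4) → 2 H
  atom 5: C, bond orders sum to 2 (valence 4) → 2 H
  atom 6: C, bond orders sum to 1 (valence 4) → 3 H
  atom 7: C, bond orders sum to 3 (valence 4) → 1 H
  atom 8: C, bond orders sum to 4 (valence 4) → 0 H
  atom 9: O, bond orders sum to 1 (valence 2) → 1 H
  atom 10: O, bond orders sum to 2 (valence 2) → 0 H
  atom 11: C, bond orders sum to 4 (valence 4) → 0 H
  atom 12: C, bond orders sum to 3 (valence 4) → 1 H
  atom 13: C, bond orders sum to 3 (valence 4) → 1 H
  atom 14: C, bond orders sum to 4 (valence 4) → 0 H
  atom 15: C, bond orders sum to 4 (valence 4) → 0 H
  atom 16: N, bond orders sum to 3 (valence 3) → 0 H
  atom 17: C, bond orders sum to 3 (valence 4) → 1 H
  atom 18: C, bond orders sum to 4 (valence 4) → 0 H
  atom 19: F (halogen, monovalent) → 0 H
Totals → C:14, H:15, Cl:1, F:1, N:1, O:2.

C14H15ClFNO2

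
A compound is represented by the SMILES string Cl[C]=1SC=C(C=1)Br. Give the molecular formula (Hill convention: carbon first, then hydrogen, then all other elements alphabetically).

Walk through each heavy atom and fill implicit hydrogens from standard valence (C 4, N 3, O 2, S 2, halogen 1):
  atom 1: Cl (halogen, monovalent) → 0 H
  atom 2: C with explicit H count 0
  atom 3: S, bond orders sum to 2 (valence 2) → 0 H
  atom 4: C, bond orders sum to 3 (valence 4) → 1 H
  atom 5: C, bond orders sum to 4 (valence 4) → 0 H
  atom 6: C, bond orders sum to 3 (valence 4) → 1 H
  atom 7: Br (halogen, monovalent) → 0 H
Totals → C:4, H:2, Br:1, Cl:1, S:1.

C4H2BrClS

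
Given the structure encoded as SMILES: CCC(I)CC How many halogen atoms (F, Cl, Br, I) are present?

1

Halogen atoms appear at heavy-atom position 4 (1×I).
Halogen count: 1.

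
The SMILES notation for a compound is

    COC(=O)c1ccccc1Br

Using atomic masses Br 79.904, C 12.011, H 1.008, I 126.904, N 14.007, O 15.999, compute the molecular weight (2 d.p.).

215.05 g/mol

First, the molecular formula is C8H7BrO2 (counting implicit H from valence).
  Br: 1 × 79.904 = 79.904
  C: 8 × 12.011 = 96.088
  H: 7 × 1.008 = 7.056
  O: 2 × 15.999 = 31.998
Sum: 1×79.904 + 8×12.011 + 7×1.008 + 2×15.999 = 215.046 → 215.05 g/mol.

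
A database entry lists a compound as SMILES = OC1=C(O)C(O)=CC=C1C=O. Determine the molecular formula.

Walk through each heavy atom and fill implicit hydrogens from standard valence (C 4, N 3, O 2, S 2, halogen 1):
  atom 1: O, bond orders sum to 1 (valence 2) → 1 H
  atom 2: C, bond orders sum to 4 (valence 4) → 0 H
  atom 3: C, bond orders sum to 4 (valence 4) → 0 H
  atom 4: O, bond orders sum to 1 (valence 2) → 1 H
  atom 5: C, bond orders sum to 4 (valence 4) → 0 H
  atom 6: O, bond orders sum to 1 (valence 2) → 1 H
  atom 7: C, bond orders sum to 3 (valence 4) → 1 H
  atom 8: C, bond orders sum to 3 (valence 4) → 1 H
  atom 9: C, bond orders sum to 4 (valence 4) → 0 H
  atom 10: C, bond orders sum to 3 (valence 4) → 1 H
  atom 11: O, bond orders sum to 2 (valence 2) → 0 H
Totals → C:7, H:6, O:4.
In Hill order: C7H6O4.

C7H6O4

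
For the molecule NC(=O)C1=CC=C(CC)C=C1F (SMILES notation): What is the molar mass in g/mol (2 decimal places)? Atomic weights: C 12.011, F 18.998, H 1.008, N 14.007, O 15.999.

First, the molecular formula is C9H10FNO (counting implicit H from valence).
  C: 9 × 12.011 = 108.099
  F: 1 × 18.998 = 18.998
  H: 10 × 1.008 = 10.080
  N: 1 × 14.007 = 14.007
  O: 1 × 15.999 = 15.999
Sum: 9×12.011 + 1×18.998 + 10×1.008 + 1×14.007 + 1×15.999 = 167.183 → 167.18 g/mol.

167.18 g/mol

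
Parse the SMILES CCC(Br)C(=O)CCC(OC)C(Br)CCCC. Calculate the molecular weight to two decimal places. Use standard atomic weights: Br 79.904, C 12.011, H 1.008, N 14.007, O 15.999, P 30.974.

First, the molecular formula is C13H24Br2O2 (counting implicit H from valence).
  Br: 2 × 79.904 = 159.808
  C: 13 × 12.011 = 156.143
  H: 24 × 1.008 = 24.192
  O: 2 × 15.999 = 31.998
Sum: 2×79.904 + 13×12.011 + 24×1.008 + 2×15.999 = 372.141 → 372.14 g/mol.

372.14 g/mol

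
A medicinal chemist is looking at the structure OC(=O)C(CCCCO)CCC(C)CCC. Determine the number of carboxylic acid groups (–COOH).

The carboxylic acid motif appears at heavy-atom position 2 in the SMILES.
Other groups present: 1 hydroxyl.
Carboxylic acid count: 1.

1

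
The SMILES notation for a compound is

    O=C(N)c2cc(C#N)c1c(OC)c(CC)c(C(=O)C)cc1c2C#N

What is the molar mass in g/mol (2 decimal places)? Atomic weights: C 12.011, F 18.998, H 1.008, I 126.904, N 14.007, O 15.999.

First, the molecular formula is C18H15N3O3 (counting implicit H from valence).
  C: 18 × 12.011 = 216.198
  H: 15 × 1.008 = 15.120
  N: 3 × 14.007 = 42.021
  O: 3 × 15.999 = 47.997
Sum: 18×12.011 + 15×1.008 + 3×14.007 + 3×15.999 = 321.336 → 321.34 g/mol.

321.34 g/mol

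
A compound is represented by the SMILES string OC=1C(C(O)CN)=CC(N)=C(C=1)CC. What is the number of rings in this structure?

1

In SMILES, each pair of matching ring-closure digits denotes one ring-closing bond; the number of such bonds equals the number of independent rings.
Ring-closure bonds here: 1.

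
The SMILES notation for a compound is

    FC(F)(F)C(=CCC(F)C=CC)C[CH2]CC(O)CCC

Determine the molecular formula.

Walk through each heavy atom and fill implicit hydrogens from standard valence (C 4, N 3, O 2, S 2, halogen 1):
  atom 1: F (halogen, monovalent) → 0 H
  atom 2: C, bond orders sum to 4 (valence 4) → 0 H
  atom 3: F (halogen, monovalent) → 0 H
  atom 4: F (halogen, monovalent) → 0 H
  atom 5: C, bond orders sum to 4 (valence 4) → 0 H
  atom 6: C, bond orders sum to 3 (valence 4) → 1 H
  atom 7: C, bond orders sum to 2 (valence 4) → 2 H
  atom 8: C, bond orders sum to 3 (valence 4) → 1 H
  atom 9: F (halogen, monovalent) → 0 H
  atom 10: C, bond orders sum to 3 (valence 4) → 1 H
  atom 11: C, bond orders sum to 3 (valence 4) → 1 H
  atom 12: C, bond orders sum to 1 (valence 4) → 3 H
  atom 13: C, bond orders sum to 2 (valence 4) → 2 H
  atom 14: C with explicit H count 2
  atom 15: C, bond orders sum to 2 (valence 4) → 2 H
  atom 16: C, bond orders sum to 3 (valence 4) → 1 H
  atom 17: O, bond orders sum to 1 (valence 2) → 1 H
  atom 18: C, bond orders sum to 2 (valence 4) → 2 H
  atom 19: C, bond orders sum to 2 (valence 4) → 2 H
  atom 20: C, bond orders sum to 1 (valence 4) → 3 H
Totals → C:15, H:24, F:4, O:1.

C15H24F4O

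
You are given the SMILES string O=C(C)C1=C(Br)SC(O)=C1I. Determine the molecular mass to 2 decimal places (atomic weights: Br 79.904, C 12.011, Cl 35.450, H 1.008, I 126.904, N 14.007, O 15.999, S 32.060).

346.96 g/mol

First, the molecular formula is C6H4BrIO2S (counting implicit H from valence).
  Br: 1 × 79.904 = 79.904
  C: 6 × 12.011 = 72.066
  H: 4 × 1.008 = 4.032
  I: 1 × 126.904 = 126.904
  O: 2 × 15.999 = 31.998
  S: 1 × 32.060 = 32.060
Sum: 1×79.904 + 6×12.011 + 4×1.008 + 1×126.904 + 2×15.999 + 1×32.060 = 346.964 → 346.96 g/mol.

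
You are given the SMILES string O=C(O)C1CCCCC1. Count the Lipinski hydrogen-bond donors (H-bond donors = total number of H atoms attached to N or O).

1

Donors: find every N or O and count the H atoms it carries.
  atom 1 (O): bond orders sum to 2 → 0 H
  atom 3 (O): bond orders sum to 1 → 1 H
Lipinski HBD = 1.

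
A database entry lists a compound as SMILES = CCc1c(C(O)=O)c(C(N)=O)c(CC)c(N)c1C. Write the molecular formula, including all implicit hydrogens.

Walk through each heavy atom and fill implicit hydrogens from standard valence (C 4, N 3, O 2, S 2, halogen 1); for lowercase aromatic atoms, an aromatic c carries 1 H when it has two neighbours and 0 H with three, and aromatic n carries 0 H:
  atom 1: C, bond orders sum to 1 (valence 4) → 3 H
  atom 2: C, bond orders sum to 2 (valence 4) → 2 H
  atom 3: aromatic c, 3 neighbours → 0 H
  atom 4: aromatic c, 3 neighbours → 0 H
  atom 5: C, bond orders sum to 4 (valence 4) → 0 H
  atom 6: O, bond orders sum to 1 (valence 2) → 1 H
  atom 7: O, bond orders sum to 2 (valence 2) → 0 H
  atom 8: aromatic c, 3 neighbours → 0 H
  atom 9: C, bond orders sum to 4 (valence 4) → 0 H
  atom 10: N, bond orders sum to 1 (valence 3) → 2 H
  atom 11: O, bond orders sum to 2 (valence 2) → 0 H
  atom 12: aromatic c, 3 neighbours → 0 H
  atom 13: C, bond orders sum to 2 (valence 4) → 2 H
  atom 14: C, bond orders sum to 1 (valence 4) → 3 H
  atom 15: aromatic c, 3 neighbours → 0 H
  atom 16: N, bond orders sum to 1 (valence 3) → 2 H
  atom 17: aromatic c, 3 neighbours → 0 H
  atom 18: C, bond orders sum to 1 (valence 4) → 3 H
Totals → C:13, H:18, N:2, O:3.

C13H18N2O3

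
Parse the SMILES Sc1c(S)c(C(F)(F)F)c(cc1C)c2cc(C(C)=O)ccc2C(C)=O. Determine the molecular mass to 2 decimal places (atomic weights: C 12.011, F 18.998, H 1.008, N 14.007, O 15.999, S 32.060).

First, the molecular formula is C18H15F3O2S2 (counting implicit H from valence).
  C: 18 × 12.011 = 216.198
  F: 3 × 18.998 = 56.994
  H: 15 × 1.008 = 15.120
  O: 2 × 15.999 = 31.998
  S: 2 × 32.060 = 64.120
Sum: 18×12.011 + 3×18.998 + 15×1.008 + 2×15.999 + 2×32.060 = 384.430 → 384.43 g/mol.

384.43 g/mol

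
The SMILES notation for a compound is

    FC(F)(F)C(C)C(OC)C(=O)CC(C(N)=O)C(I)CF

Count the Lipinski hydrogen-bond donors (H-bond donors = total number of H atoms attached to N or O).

2

Donors: find every N or O and count the H atoms it carries.
  atom 8 (O): bond orders sum to 2 → 0 H
  atom 11 (O): bond orders sum to 2 → 0 H
  atom 15 (N): bond orders sum to 1 → 2 H
  atom 16 (O): bond orders sum to 2 → 0 H
Lipinski HBD = 2.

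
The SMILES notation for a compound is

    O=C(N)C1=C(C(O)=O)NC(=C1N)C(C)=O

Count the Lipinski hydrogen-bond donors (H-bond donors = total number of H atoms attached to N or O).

6

Donors: find every N or O and count the H atoms it carries.
  atom 1 (O): bond orders sum to 2 → 0 H
  atom 3 (N): bond orders sum to 1 → 2 H
  atom 7 (O): bond orders sum to 1 → 1 H
  atom 8 (O): bond orders sum to 2 → 0 H
  atom 9 (N): bond orders sum to 2 → 1 H
  atom 12 (N): bond orders sum to 1 → 2 H
  atom 15 (O): bond orders sum to 2 → 0 H
Lipinski HBD = 6.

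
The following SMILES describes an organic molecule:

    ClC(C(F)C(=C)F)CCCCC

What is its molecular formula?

Walk through each heavy atom and fill implicit hydrogens from standard valence (C 4, N 3, O 2, S 2, halogen 1):
  atom 1: Cl (halogen, monovalent) → 0 H
  atom 2: C, bond orders sum to 3 (valence 4) → 1 H
  atom 3: C, bond orders sum to 3 (valence 4) → 1 H
  atom 4: F (halogen, monovalent) → 0 H
  atom 5: C, bond orders sum to 4 (valence 4) → 0 H
  atom 6: C, bond orders sum to 2 (valence 4) → 2 H
  atom 7: F (halogen, monovalent) → 0 H
  atom 8: C, bond orders sum to 2 (valence 4) → 2 H
  atom 9: C, bond orders sum to 2 (valence 4) → 2 H
  atom 10: C, bond orders sum to 2 (valence 4) → 2 H
  atom 11: C, bond orders sum to 2 (valence 4) → 2 H
  atom 12: C, bond orders sum to 1 (valence 4) → 3 H
Totals → C:9, H:15, Cl:1, F:2.

C9H15ClF2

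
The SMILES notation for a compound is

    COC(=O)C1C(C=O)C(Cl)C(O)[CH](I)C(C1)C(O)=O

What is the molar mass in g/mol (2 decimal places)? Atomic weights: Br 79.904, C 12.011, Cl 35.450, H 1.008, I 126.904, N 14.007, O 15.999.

First, the molecular formula is C11H14ClIO6 (counting implicit H from valence).
  C: 11 × 12.011 = 132.121
  Cl: 1 × 35.450 = 35.450
  H: 14 × 1.008 = 14.112
  I: 1 × 126.904 = 126.904
  O: 6 × 15.999 = 95.994
Sum: 11×12.011 + 1×35.450 + 14×1.008 + 1×126.904 + 6×15.999 = 404.581 → 404.58 g/mol.

404.58 g/mol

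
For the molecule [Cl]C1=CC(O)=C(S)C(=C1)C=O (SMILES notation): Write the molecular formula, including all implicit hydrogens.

C7H5ClO2S

Walk through each heavy atom and fill implicit hydrogens from standard valence (C 4, N 3, O 2, S 2, halogen 1):
  atom 1: Cl with explicit H count 0
  atom 2: C, bond orders sum to 4 (valence 4) → 0 H
  atom 3: C, bond orders sum to 3 (valence 4) → 1 H
  atom 4: C, bond orders sum to 4 (valence 4) → 0 H
  atom 5: O, bond orders sum to 1 (valence 2) → 1 H
  atom 6: C, bond orders sum to 4 (valence 4) → 0 H
  atom 7: S, bond orders sum to 1 (valence 2) → 1 H
  atom 8: C, bond orders sum to 4 (valence 4) → 0 H
  atom 9: C, bond orders sum to 3 (valence 4) → 1 H
  atom 10: C, bond orders sum to 3 (valence 4) → 1 H
  atom 11: O, bond orders sum to 2 (valence 2) → 0 H
Totals → C:7, H:5, Cl:1, O:2, S:1.
In Hill order: C7H5ClO2S.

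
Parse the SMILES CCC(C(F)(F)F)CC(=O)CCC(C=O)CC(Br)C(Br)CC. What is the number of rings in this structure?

0

In SMILES, each pair of matching ring-closure digits denotes one ring-closing bond; the number of such bonds equals the number of independent rings.
Ring-closure bonds here: 0.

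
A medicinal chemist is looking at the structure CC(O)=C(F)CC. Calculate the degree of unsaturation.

1

Degree of unsaturation = (number of rings) + (number of π bonds).
Ring closures in the SMILES: 0.
π bonds: 1 double bond (each 1 DoU) → 1 DoU from unsaturation.
Total DoU = 0 + 1 = 1.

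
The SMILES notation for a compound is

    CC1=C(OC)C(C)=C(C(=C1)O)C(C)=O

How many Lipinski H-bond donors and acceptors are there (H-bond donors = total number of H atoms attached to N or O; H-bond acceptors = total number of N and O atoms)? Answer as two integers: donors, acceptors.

1, 3

Donors: find every N or O and count the H atoms it carries.
  atom 4 (O): bond orders sum to 2 → 0 H
  atom 11 (O): bond orders sum to 1 → 1 H
  atom 14 (O): bond orders sum to 2 → 0 H
Lipinski HBD = 1.
Acceptors: N atoms = 0, O atoms = 3 → HBA = 3.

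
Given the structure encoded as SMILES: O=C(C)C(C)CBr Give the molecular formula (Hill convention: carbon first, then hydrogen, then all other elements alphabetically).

Walk through each heavy atom and fill implicit hydrogens from standard valence (C 4, N 3, O 2, S 2, halogen 1):
  atom 1: O, bond orders sum to 2 (valence 2) → 0 H
  atom 2: C, bond orders sum to 4 (valence 4) → 0 H
  atom 3: C, bond orders sum to 1 (valence 4) → 3 H
  atom 4: C, bond orders sum to 3 (valence 4) → 1 H
  atom 5: C, bond orders sum to 1 (valence 4) → 3 H
  atom 6: C, bond orders sum to 2 (valence 4) → 2 H
  atom 7: Br (halogen, monovalent) → 0 H
Totals → C:5, H:9, Br:1, O:1.
In Hill order: C5H9BrO.

C5H9BrO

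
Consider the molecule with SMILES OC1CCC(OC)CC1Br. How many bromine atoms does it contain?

1

Scan the SMILES for Br atoms (remember two-letter symbols like Cl and Br are single atoms).
Bromine count: 1.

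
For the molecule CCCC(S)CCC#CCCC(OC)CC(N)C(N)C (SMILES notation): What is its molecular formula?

Walk through each heavy atom and fill implicit hydrogens from standard valence (C 4, N 3, O 2, S 2, halogen 1):
  atom 1: C, bond orders sum to 1 (valence 4) → 3 H
  atom 2: C, bond orders sum to 2 (valence 4) → 2 H
  atom 3: C, bond orders sum to 2 (valence 4) → 2 H
  atom 4: C, bond orders sum to 3 (valence 4) → 1 H
  atom 5: S, bond orders sum to 1 (valence 2) → 1 H
  atom 6: C, bond orders sum to 2 (valence 4) → 2 H
  atom 7: C, bond orders sum to 2 (valence 4) → 2 H
  atom 8: C, bond orders sum to 4 (valence 4) → 0 H
  atom 9: C, bond orders sum to 4 (valence 4) → 0 H
  atom 10: C, bond orders sum to 2 (valence 4) → 2 H
  atom 11: C, bond orders sum to 2 (valence 4) → 2 H
  atom 12: C, bond orders sum to 3 (valence 4) → 1 H
  atom 13: O, bond orders sum to 2 (valence 2) → 0 H
  atom 14: C, bond orders sum to 1 (valence 4) → 3 H
  atom 15: C, bond orders sum to 2 (valence 4) → 2 H
  atom 16: C, bond orders sum to 3 (valence 4) → 1 H
  atom 17: N, bond orders sum to 1 (valence 3) → 2 H
  atom 18: C, bond orders sum to 3 (valence 4) → 1 H
  atom 19: N, bond orders sum to 1 (valence 3) → 2 H
  atom 20: C, bond orders sum to 1 (valence 4) → 3 H
Totals → C:16, H:32, N:2, O:1, S:1.
In Hill order: C16H32N2OS.

C16H32N2OS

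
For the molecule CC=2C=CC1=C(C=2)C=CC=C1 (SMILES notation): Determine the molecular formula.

Walk through each heavy atom and fill implicit hydrogens from standard valence (C 4, N 3, O 2, S 2, halogen 1):
  atom 1: C, bond orders sum to 1 (valence 4) → 3 H
  atom 2: C, bond orders sum to 4 (valence 4) → 0 H
  atom 3: C, bond orders sum to 3 (valence 4) → 1 H
  atom 4: C, bond orders sum to 3 (valence 4) → 1 H
  atom 5: C, bond orders sum to 4 (valence 4) → 0 H
  atom 6: C, bond orders sum to 4 (valence 4) → 0 H
  atom 7: C, bond orders sum to 3 (valence 4) → 1 H
  atom 8: C, bond orders sum to 3 (valence 4) → 1 H
  atom 9: C, bond orders sum to 3 (valence 4) → 1 H
  atom 10: C, bond orders sum to 3 (valence 4) → 1 H
  atom 11: C, bond orders sum to 3 (valence 4) → 1 H
Totals → C:11, H:10.
In Hill order: C11H10.

C11H10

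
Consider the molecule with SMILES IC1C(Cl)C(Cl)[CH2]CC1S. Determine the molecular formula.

C6H9Cl2IS

Walk through each heavy atom and fill implicit hydrogens from standard valence (C 4, N 3, O 2, S 2, halogen 1):
  atom 1: I (halogen, monovalent) → 0 H
  atom 2: C, bond orders sum to 3 (valence 4) → 1 H
  atom 3: C, bond orders sum to 3 (valence 4) → 1 H
  atom 4: Cl (halogen, monovalent) → 0 H
  atom 5: C, bond orders sum to 3 (valence 4) → 1 H
  atom 6: Cl (halogen, monovalent) → 0 H
  atom 7: C with explicit H count 2
  atom 8: C, bond orders sum to 2 (valence 4) → 2 H
  atom 9: C, bond orders sum to 3 (valence 4) → 1 H
  atom 10: S, bond orders sum to 1 (valence 2) → 1 H
Totals → C:6, H:9, Cl:2, I:1, S:1.
In Hill order: C6H9Cl2IS.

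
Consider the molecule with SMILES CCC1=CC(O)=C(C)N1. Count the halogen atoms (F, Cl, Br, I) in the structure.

Scan the SMILES for the halogen motif — none present.
Groups that are present: 1 hydroxyl.

0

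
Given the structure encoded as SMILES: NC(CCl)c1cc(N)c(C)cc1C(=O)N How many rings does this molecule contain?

1

In SMILES, each pair of matching ring-closure digits denotes one ring-closing bond; the number of such bonds equals the number of independent rings.
Ring-closure bonds here: 1.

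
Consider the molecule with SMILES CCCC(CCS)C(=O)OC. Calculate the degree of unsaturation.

1

Degree of unsaturation = (number of rings) + (number of π bonds).
Ring closures in the SMILES: 0.
π bonds: 1 double bond (each 1 DoU) → 1 DoU from unsaturation.
Total DoU = 0 + 1 = 1.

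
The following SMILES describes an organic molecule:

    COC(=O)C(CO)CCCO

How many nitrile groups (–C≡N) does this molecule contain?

Scan the SMILES for the nitrile motif — none present.
Groups that are present: 1 ester, 2 hydroxyl.

0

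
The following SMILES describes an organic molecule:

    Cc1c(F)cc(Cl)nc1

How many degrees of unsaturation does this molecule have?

4

Molecular formula: C6H5ClFN.
DoU = (2C + 2 + N − H − X) / 2, where X is the halogen count and O/S are ignored.
    = (2·6 + 2 + 1 − 5 − 2) / 2 = 8 / 2 = 4.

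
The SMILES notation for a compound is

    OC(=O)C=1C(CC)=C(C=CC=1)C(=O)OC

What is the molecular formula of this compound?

C11H12O4

Walk through each heavy atom and fill implicit hydrogens from standard valence (C 4, N 3, O 2, S 2, halogen 1):
  atom 1: O, bond orders sum to 1 (valence 2) → 1 H
  atom 2: C, bond orders sum to 4 (valence 4) → 0 H
  atom 3: O, bond orders sum to 2 (valence 2) → 0 H
  atom 4: C, bond orders sum to 4 (valence 4) → 0 H
  atom 5: C, bond orders sum to 4 (valence 4) → 0 H
  atom 6: C, bond orders sum to 2 (valence 4) → 2 H
  atom 7: C, bond orders sum to 1 (valence 4) → 3 H
  atom 8: C, bond orders sum to 4 (valence 4) → 0 H
  atom 9: C, bond orders sum to 3 (valence 4) → 1 H
  atom 10: C, bond orders sum to 3 (valence 4) → 1 H
  atom 11: C, bond orders sum to 3 (valence 4) → 1 H
  atom 12: C, bond orders sum to 4 (valence 4) → 0 H
  atom 13: O, bond orders sum to 2 (valence 2) → 0 H
  atom 14: O, bond orders sum to 2 (valence 2) → 0 H
  atom 15: C, bond orders sum to 1 (valence 4) → 3 H
Totals → C:11, H:12, O:4.
In Hill order: C11H12O4.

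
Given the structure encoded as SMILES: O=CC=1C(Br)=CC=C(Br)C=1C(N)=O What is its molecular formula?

Walk through each heavy atom and fill implicit hydrogens from standard valence (C 4, N 3, O 2, S 2, halogen 1):
  atom 1: O, bond orders sum to 2 (valence 2) → 0 H
  atom 2: C, bond orders sum to 3 (valence 4) → 1 H
  atom 3: C, bond orders sum to 4 (valence 4) → 0 H
  atom 4: C, bond orders sum to 4 (valence 4) → 0 H
  atom 5: Br (halogen, monovalent) → 0 H
  atom 6: C, bond orders sum to 3 (valence 4) → 1 H
  atom 7: C, bond orders sum to 3 (valence 4) → 1 H
  atom 8: C, bond orders sum to 4 (valence 4) → 0 H
  atom 9: Br (halogen, monovalent) → 0 H
  atom 10: C, bond orders sum to 4 (valence 4) → 0 H
  atom 11: C, bond orders sum to 4 (valence 4) → 0 H
  atom 12: N, bond orders sum to 1 (valence 3) → 2 H
  atom 13: O, bond orders sum to 2 (valence 2) → 0 H
Totals → C:8, H:5, Br:2, N:1, O:2.
In Hill order: C8H5Br2NO2.

C8H5Br2NO2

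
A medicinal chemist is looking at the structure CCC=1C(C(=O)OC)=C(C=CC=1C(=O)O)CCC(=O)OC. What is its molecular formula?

Walk through each heavy atom and fill implicit hydrogens from standard valence (C 4, N 3, O 2, S 2, halogen 1):
  atom 1: C, bond orders sum to 1 (valence 4) → 3 H
  atom 2: C, bond orders sum to 2 (valence 4) → 2 H
  atom 3: C, bond orders sum to 4 (valence 4) → 0 H
  atom 4: C, bond orders sum to 4 (valence 4) → 0 H
  atom 5: C, bond orders sum to 4 (valence 4) → 0 H
  atom 6: O, bond orders sum to 2 (valence 2) → 0 H
  atom 7: O, bond orders sum to 2 (valence 2) → 0 H
  atom 8: C, bond orders sum to 1 (valence 4) → 3 H
  atom 9: C, bond orders sum to 4 (valence 4) → 0 H
  atom 10: C, bond orders sum to 3 (valence 4) → 1 H
  atom 11: C, bond orders sum to 3 (valence 4) → 1 H
  atom 12: C, bond orders sum to 4 (valence 4) → 0 H
  atom 13: C, bond orders sum to 4 (valence 4) → 0 H
  atom 14: O, bond orders sum to 2 (valence 2) → 0 H
  atom 15: O, bond orders sum to 1 (valence 2) → 1 H
  atom 16: C, bond orders sum to 2 (valence 4) → 2 H
  atom 17: C, bond orders sum to 2 (valence 4) → 2 H
  atom 18: C, bond orders sum to 4 (valence 4) → 0 H
  atom 19: O, bond orders sum to 2 (valence 2) → 0 H
  atom 20: O, bond orders sum to 2 (valence 2) → 0 H
  atom 21: C, bond orders sum to 1 (valence 4) → 3 H
Totals → C:15, H:18, O:6.
In Hill order: C15H18O6.

C15H18O6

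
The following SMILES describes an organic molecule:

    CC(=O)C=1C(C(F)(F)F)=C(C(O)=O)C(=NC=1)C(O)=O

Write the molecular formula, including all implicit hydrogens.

Walk through each heavy atom and fill implicit hydrogens from standard valence (C 4, N 3, O 2, S 2, halogen 1):
  atom 1: C, bond orders sum to 1 (valence 4) → 3 H
  atom 2: C, bond orders sum to 4 (valence 4) → 0 H
  atom 3: O, bond orders sum to 2 (valence 2) → 0 H
  atom 4: C, bond orders sum to 4 (valence 4) → 0 H
  atom 5: C, bond orders sum to 4 (valence 4) → 0 H
  atom 6: C, bond orders sum to 4 (valence 4) → 0 H
  atom 7: F (halogen, monovalent) → 0 H
  atom 8: F (halogen, monovalent) → 0 H
  atom 9: F (halogen, monovalent) → 0 H
  atom 10: C, bond orders sum to 4 (valence 4) → 0 H
  atom 11: C, bond orders sum to 4 (valence 4) → 0 H
  atom 12: O, bond orders sum to 1 (valence 2) → 1 H
  atom 13: O, bond orders sum to 2 (valence 2) → 0 H
  atom 14: C, bond orders sum to 4 (valence 4) → 0 H
  atom 15: N, bond orders sum to 3 (valence 3) → 0 H
  atom 16: C, bond orders sum to 3 (valence 4) → 1 H
  atom 17: C, bond orders sum to 4 (valence 4) → 0 H
  atom 18: O, bond orders sum to 1 (valence 2) → 1 H
  atom 19: O, bond orders sum to 2 (valence 2) → 0 H
Totals → C:10, H:6, F:3, N:1, O:5.
In Hill order: C10H6F3NO5.

C10H6F3NO5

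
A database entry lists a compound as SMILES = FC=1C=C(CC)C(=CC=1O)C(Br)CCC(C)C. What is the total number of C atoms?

Count every carbon token in the SMILES (each C, including those in ring-closure positions and inside branches).
Carbon count: 14.

14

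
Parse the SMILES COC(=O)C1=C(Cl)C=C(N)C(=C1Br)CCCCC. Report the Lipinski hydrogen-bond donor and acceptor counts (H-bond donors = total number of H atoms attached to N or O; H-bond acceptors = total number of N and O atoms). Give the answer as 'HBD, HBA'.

2, 3

Donors: find every N or O and count the H atoms it carries.
  atom 2 (O): bond orders sum to 2 → 0 H
  atom 4 (O): bond orders sum to 2 → 0 H
  atom 10 (N): bond orders sum to 1 → 2 H
Lipinski HBD = 2.
Acceptors: N atoms = 1, O atoms = 2 → HBA = 3.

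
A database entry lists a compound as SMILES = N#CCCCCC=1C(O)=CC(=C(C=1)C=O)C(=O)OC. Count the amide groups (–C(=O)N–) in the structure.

0

Scan the SMILES for the amide motif — none present.
Groups that are present: 1 aldehyde, 1 ester, 1 hydroxyl, 1 nitrile.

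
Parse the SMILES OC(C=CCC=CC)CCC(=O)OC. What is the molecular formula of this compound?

C11H18O3

Walk through each heavy atom and fill implicit hydrogens from standard valence (C 4, N 3, O 2, S 2, halogen 1):
  atom 1: O, bond orders sum to 1 (valence 2) → 1 H
  atom 2: C, bond orders sum to 3 (valence 4) → 1 H
  atom 3: C, bond orders sum to 3 (valence 4) → 1 H
  atom 4: C, bond orders sum to 3 (valence 4) → 1 H
  atom 5: C, bond orders sum to 2 (valence 4) → 2 H
  atom 6: C, bond orders sum to 3 (valence 4) → 1 H
  atom 7: C, bond orders sum to 3 (valence 4) → 1 H
  atom 8: C, bond orders sum to 1 (valence 4) → 3 H
  atom 9: C, bond orders sum to 2 (valence 4) → 2 H
  atom 10: C, bond orders sum to 2 (valence 4) → 2 H
  atom 11: C, bond orders sum to 4 (valence 4) → 0 H
  atom 12: O, bond orders sum to 2 (valence 2) → 0 H
  atom 13: O, bond orders sum to 2 (valence 2) → 0 H
  atom 14: C, bond orders sum to 1 (valence 4) → 3 H
Totals → C:11, H:18, O:3.
In Hill order: C11H18O3.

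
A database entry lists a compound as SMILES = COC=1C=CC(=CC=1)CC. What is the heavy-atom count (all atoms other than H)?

Every atom symbol written in the SMILES (organic subset) is one heavy atom; implicit H are not written.
Heavy atoms by element → C:9, O:1.
Total: 10.

10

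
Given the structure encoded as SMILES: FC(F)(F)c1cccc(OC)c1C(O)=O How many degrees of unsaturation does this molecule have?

Molecular formula: C9H7F3O3.
DoU = (2C + 2 + N − H − X) / 2, where X is the halogen count and O/S are ignored.
    = (2·9 + 2 + 0 − 7 − 3) / 2 = 10 / 2 = 5.

5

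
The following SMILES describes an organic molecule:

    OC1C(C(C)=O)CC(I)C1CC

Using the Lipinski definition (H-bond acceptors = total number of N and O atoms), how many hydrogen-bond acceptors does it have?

N atoms: 0; O atoms: 2.
Lipinski HBA = 0 + 2 = 2.

2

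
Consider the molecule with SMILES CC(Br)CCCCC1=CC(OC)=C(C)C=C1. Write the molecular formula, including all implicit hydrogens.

Walk through each heavy atom and fill implicit hydrogens from standard valence (C 4, N 3, O 2, S 2, halogen 1):
  atom 1: C, bond orders sum to 1 (valence 4) → 3 H
  atom 2: C, bond orders sum to 3 (valence 4) → 1 H
  atom 3: Br (halogen, monovalent) → 0 H
  atom 4: C, bond orders sum to 2 (valence 4) → 2 H
  atom 5: C, bond orders sum to 2 (valence 4) → 2 H
  atom 6: C, bond orders sum to 2 (valence 4) → 2 H
  atom 7: C, bond orders sum to 2 (valence 4) → 2 H
  atom 8: C, bond orders sum to 4 (valence 4) → 0 H
  atom 9: C, bond orders sum to 3 (valence 4) → 1 H
  atom 10: C, bond orders sum to 4 (valence 4) → 0 H
  atom 11: O, bond orders sum to 2 (valence 2) → 0 H
  atom 12: C, bond orders sum to 1 (valence 4) → 3 H
  atom 13: C, bond orders sum to 4 (valence 4) → 0 H
  atom 14: C, bond orders sum to 1 (valence 4) → 3 H
  atom 15: C, bond orders sum to 3 (valence 4) → 1 H
  atom 16: C, bond orders sum to 3 (valence 4) → 1 H
Totals → C:14, H:21, Br:1, O:1.

C14H21BrO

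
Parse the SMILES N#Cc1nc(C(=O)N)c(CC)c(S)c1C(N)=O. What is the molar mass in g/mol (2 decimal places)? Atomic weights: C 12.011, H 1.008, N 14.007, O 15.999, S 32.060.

250.28 g/mol

First, the molecular formula is C10H10N4O2S (counting implicit H from valence).
  C: 10 × 12.011 = 120.110
  H: 10 × 1.008 = 10.080
  N: 4 × 14.007 = 56.028
  O: 2 × 15.999 = 31.998
  S: 1 × 32.060 = 32.060
Sum: 10×12.011 + 10×1.008 + 4×14.007 + 2×15.999 + 1×32.060 = 250.276 → 250.28 g/mol.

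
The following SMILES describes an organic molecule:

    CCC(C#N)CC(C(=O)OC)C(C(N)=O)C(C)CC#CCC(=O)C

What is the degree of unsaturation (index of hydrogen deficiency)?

Molecular formula: C18H26N2O4.
DoU = (2C + 2 + N − H − X) / 2, where X is the halogen count and O/S are ignored.
    = (2·18 + 2 + 2 − 26 − 0) / 2 = 14 / 2 = 7.

7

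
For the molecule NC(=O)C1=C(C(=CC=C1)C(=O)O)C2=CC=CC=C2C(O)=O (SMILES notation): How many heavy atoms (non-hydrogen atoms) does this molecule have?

21

Every atom symbol written in the SMILES (organic subset) is one heavy atom; implicit H are not written.
Heavy atoms by element → C:15, N:1, O:5.
Total: 21.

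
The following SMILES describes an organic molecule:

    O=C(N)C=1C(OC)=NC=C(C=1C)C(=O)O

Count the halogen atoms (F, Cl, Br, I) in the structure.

Scan the SMILES for the halogen motif — none present.
Groups that are present: 1 amide, 1 carboxylic acid, 1 ether.

0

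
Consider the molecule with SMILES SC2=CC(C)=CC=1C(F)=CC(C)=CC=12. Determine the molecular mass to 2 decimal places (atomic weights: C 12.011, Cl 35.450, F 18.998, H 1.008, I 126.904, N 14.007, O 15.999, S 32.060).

First, the molecular formula is C12H11FS (counting implicit H from valence).
  C: 12 × 12.011 = 144.132
  F: 1 × 18.998 = 18.998
  H: 11 × 1.008 = 11.088
  S: 1 × 32.060 = 32.060
Sum: 12×12.011 + 1×18.998 + 11×1.008 + 1×32.060 = 206.278 → 206.28 g/mol.

206.28 g/mol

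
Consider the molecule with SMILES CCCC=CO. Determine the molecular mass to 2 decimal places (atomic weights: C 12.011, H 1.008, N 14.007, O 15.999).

86.13 g/mol

First, the molecular formula is C5H10O (counting implicit H from valence).
  C: 5 × 12.011 = 60.055
  H: 10 × 1.008 = 10.080
  O: 1 × 15.999 = 15.999
Sum: 5×12.011 + 10×1.008 + 1×15.999 = 86.134 → 86.13 g/mol.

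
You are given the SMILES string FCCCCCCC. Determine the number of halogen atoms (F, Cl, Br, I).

Halogen atoms appear at heavy-atom position 1 (1×F).
Halogen count: 1.

1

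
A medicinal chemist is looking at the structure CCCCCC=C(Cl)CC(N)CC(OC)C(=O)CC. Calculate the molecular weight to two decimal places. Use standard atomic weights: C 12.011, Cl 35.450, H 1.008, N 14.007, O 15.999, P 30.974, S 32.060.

First, the molecular formula is C15H28ClNO2 (counting implicit H from valence).
  C: 15 × 12.011 = 180.165
  Cl: 1 × 35.450 = 35.450
  H: 28 × 1.008 = 28.224
  N: 1 × 14.007 = 14.007
  O: 2 × 15.999 = 31.998
Sum: 15×12.011 + 1×35.450 + 28×1.008 + 1×14.007 + 2×15.999 = 289.844 → 289.84 g/mol.

289.84 g/mol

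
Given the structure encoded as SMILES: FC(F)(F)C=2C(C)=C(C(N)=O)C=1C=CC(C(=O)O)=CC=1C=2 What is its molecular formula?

Walk through each heavy atom and fill implicit hydrogens from standard valence (C 4, N 3, O 2, S 2, halogen 1):
  atom 1: F (halogen, monovalent) → 0 H
  atom 2: C, bond orders sum to 4 (valence 4) → 0 H
  atom 3: F (halogen, monovalent) → 0 H
  atom 4: F (halogen, monovalent) → 0 H
  atom 5: C, bond orders sum to 4 (valence 4) → 0 H
  atom 6: C, bond orders sum to 4 (valence 4) → 0 H
  atom 7: C, bond orders sum to 1 (valence 4) → 3 H
  atom 8: C, bond orders sum to 4 (valence 4) → 0 H
  atom 9: C, bond orders sum to 4 (valence 4) → 0 H
  atom 10: N, bond orders sum to 1 (valence 3) → 2 H
  atom 11: O, bond orders sum to 2 (valence 2) → 0 H
  atom 12: C, bond orders sum to 4 (valence 4) → 0 H
  atom 13: C, bond orders sum to 3 (valence 4) → 1 H
  atom 14: C, bond orders sum to 3 (valence 4) → 1 H
  atom 15: C, bond orders sum to 4 (valence 4) → 0 H
  atom 16: C, bond orders sum to 4 (valence 4) → 0 H
  atom 17: O, bond orders sum to 2 (valence 2) → 0 H
  atom 18: O, bond orders sum to 1 (valence 2) → 1 H
  atom 19: C, bond orders sum to 3 (valence 4) → 1 H
  atom 20: C, bond orders sum to 4 (valence 4) → 0 H
  atom 21: C, bond orders sum to 3 (valence 4) → 1 H
Totals → C:14, H:10, F:3, N:1, O:3.
In Hill order: C14H10F3NO3.

C14H10F3NO3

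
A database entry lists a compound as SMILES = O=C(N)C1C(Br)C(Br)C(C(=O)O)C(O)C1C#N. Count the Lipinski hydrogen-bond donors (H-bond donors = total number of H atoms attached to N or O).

Donors: find every N or O and count the H atoms it carries.
  atom 1 (O): bond orders sum to 2 → 0 H
  atom 3 (N): bond orders sum to 1 → 2 H
  atom 11 (O): bond orders sum to 2 → 0 H
  atom 12 (O): bond orders sum to 1 → 1 H
  atom 14 (O): bond orders sum to 1 → 1 H
  atom 17 (N): bond orders sum to 3 → 0 H
Lipinski HBD = 4.

4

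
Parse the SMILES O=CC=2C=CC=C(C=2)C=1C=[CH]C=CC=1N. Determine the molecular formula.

C13H11NO

Walk through each heavy atom and fill implicit hydrogens from standard valence (C 4, N 3, O 2, S 2, halogen 1):
  atom 1: O, bond orders sum to 2 (valence 2) → 0 H
  atom 2: C, bond orders sum to 3 (valence 4) → 1 H
  atom 3: C, bond orders sum to 4 (valence 4) → 0 H
  atom 4: C, bond orders sum to 3 (valence 4) → 1 H
  atom 5: C, bond orders sum to 3 (valence 4) → 1 H
  atom 6: C, bond orders sum to 3 (valence 4) → 1 H
  atom 7: C, bond orders sum to 4 (valence 4) → 0 H
  atom 8: C, bond orders sum to 3 (valence 4) → 1 H
  atom 9: C, bond orders sum to 4 (valence 4) → 0 H
  atom 10: C, bond orders sum to 3 (valence 4) → 1 H
  atom 11: C with explicit H count 1
  atom 12: C, bond orders sum to 3 (valence 4) → 1 H
  atom 13: C, bond orders sum to 3 (valence 4) → 1 H
  atom 14: C, bond orders sum to 4 (valence 4) → 0 H
  atom 15: N, bond orders sum to 1 (valence 3) → 2 H
Totals → C:13, H:11, N:1, O:1.
In Hill order: C13H11NO.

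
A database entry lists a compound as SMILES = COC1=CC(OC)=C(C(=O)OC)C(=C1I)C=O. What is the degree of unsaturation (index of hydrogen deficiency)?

Degree of unsaturation = (number of rings) + (number of π bonds).
Ring closures in the SMILES: 1.
π bonds: 5 double bonds (each 1 DoU) → 5 DoU from unsaturation.
Total DoU = 1 + 5 = 6.

6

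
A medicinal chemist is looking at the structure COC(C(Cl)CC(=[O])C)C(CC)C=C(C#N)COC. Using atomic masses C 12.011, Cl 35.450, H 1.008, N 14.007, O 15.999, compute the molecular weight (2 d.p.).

287.78 g/mol

First, the molecular formula is C14H22ClNO3 (counting implicit H from valence).
  C: 14 × 12.011 = 168.154
  Cl: 1 × 35.450 = 35.450
  H: 22 × 1.008 = 22.176
  N: 1 × 14.007 = 14.007
  O: 3 × 15.999 = 47.997
Sum: 14×12.011 + 1×35.450 + 22×1.008 + 1×14.007 + 3×15.999 = 287.784 → 287.78 g/mol.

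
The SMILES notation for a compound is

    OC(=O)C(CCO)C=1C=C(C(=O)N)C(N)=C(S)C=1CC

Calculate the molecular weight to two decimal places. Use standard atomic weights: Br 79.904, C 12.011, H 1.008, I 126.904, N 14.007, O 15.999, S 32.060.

First, the molecular formula is C13H18N2O4S (counting implicit H from valence).
  C: 13 × 12.011 = 156.143
  H: 18 × 1.008 = 18.144
  N: 2 × 14.007 = 28.014
  O: 4 × 15.999 = 63.996
  S: 1 × 32.060 = 32.060
Sum: 13×12.011 + 18×1.008 + 2×14.007 + 4×15.999 + 1×32.060 = 298.357 → 298.36 g/mol.

298.36 g/mol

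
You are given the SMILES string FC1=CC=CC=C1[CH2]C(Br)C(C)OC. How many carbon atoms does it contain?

11

Count every carbon token in the SMILES (each C, including those in ring-closure positions and inside branches).
Carbon count: 11.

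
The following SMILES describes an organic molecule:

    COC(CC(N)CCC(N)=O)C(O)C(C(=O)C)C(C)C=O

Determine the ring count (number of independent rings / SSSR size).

0

In SMILES, each pair of matching ring-closure digits denotes one ring-closing bond; the number of such bonds equals the number of independent rings.
Ring-closure bonds here: 0.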